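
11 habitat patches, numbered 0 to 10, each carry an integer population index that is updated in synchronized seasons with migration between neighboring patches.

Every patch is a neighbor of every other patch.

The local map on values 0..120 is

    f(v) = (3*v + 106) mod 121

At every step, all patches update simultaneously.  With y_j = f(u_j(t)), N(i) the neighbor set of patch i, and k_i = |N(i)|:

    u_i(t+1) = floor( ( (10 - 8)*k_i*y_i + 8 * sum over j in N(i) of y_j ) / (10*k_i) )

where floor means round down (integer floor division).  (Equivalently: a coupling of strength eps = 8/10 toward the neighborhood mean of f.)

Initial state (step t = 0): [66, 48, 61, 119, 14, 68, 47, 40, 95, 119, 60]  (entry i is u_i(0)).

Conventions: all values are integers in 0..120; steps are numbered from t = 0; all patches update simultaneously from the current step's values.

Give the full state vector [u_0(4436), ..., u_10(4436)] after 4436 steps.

Simulating step by step:
t=0: [66, 48, 61, 119, 14, 68, 47, 40, 95, 119, 60]
t=1: [54, 48, 53, 59, 50, 55, 48, 60, 50, 59, 52]
t=2: [24, 22, 24, 26, 23, 24, 22, 26, 23, 26, 23]
t=3: [56, 56, 56, 57, 56, 56, 56, 57, 56, 57, 56]
t=4: [32, 32, 32, 33, 32, 32, 32, 33, 32, 33, 32]
t=5: [81, 81, 81, 82, 81, 81, 81, 82, 81, 82, 81]
t=6: [107, 107, 107, 108, 107, 107, 107, 108, 107, 108, 107]
t=7: [64, 64, 64, 65, 64, 64, 64, 65, 64, 65, 64]
t=8: [56, 56, 56, 57, 56, 56, 56, 57, 56, 57, 56]

Answer: [107, 107, 107, 108, 107, 107, 107, 108, 107, 108, 107]
Key observation: The state at step 3, [56, 56, 56, 57, 56, 56, 56, 57, 56, 57, 56], reappears at step 8: the system is in a cycle of period 5 from step 3 on.  Therefore the state at step 4436 equals the state at step 3 + ((4436 - 3) mod 5) = 6, which is [107, 107, 107, 108, 107, 107, 107, 108, 107, 108, 107].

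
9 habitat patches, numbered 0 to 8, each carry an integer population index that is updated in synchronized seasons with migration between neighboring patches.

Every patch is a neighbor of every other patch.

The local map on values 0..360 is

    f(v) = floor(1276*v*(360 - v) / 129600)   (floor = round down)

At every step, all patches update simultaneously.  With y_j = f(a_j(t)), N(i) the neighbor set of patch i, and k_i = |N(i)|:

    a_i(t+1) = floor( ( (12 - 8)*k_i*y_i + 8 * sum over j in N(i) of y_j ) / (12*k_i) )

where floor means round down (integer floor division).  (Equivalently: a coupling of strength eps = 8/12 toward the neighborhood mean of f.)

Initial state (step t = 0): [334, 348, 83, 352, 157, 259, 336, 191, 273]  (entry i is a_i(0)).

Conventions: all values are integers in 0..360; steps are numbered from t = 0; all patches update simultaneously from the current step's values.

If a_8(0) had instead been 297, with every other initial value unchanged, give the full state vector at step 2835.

Simulating step by step:
t=0: [334, 348, 83, 352, 157, 259, 336, 191, 297]
t=1: [148, 137, 183, 134, 205, 191, 147, 206, 173]
t=2: [309, 307, 312, 307, 310, 311, 309, 310, 312]
t=3: [153, 154, 151, 154, 152, 152, 153, 152, 151]
t=4: [311, 311, 310, 311, 311, 311, 311, 311, 310]
t=5: [150, 150, 150, 150, 150, 150, 150, 150, 150]
t=6: [310, 310, 310, 310, 310, 310, 310, 310, 310]
t=7: [152, 152, 152, 152, 152, 152, 152, 152, 152]
t=8: [311, 311, 311, 311, 311, 311, 311, 311, 311]
t=9: [150, 150, 150, 150, 150, 150, 150, 150, 150]

Answer: [152, 152, 152, 152, 152, 152, 152, 152, 152]
Key observation: The state at step 5, [150, 150, 150, 150, 150, 150, 150, 150, 150], reappears at step 9: the system is in a cycle of period 4 from step 5 on.  Therefore the state at step 2835 equals the state at step 5 + ((2835 - 5) mod 4) = 7, which is [152, 152, 152, 152, 152, 152, 152, 152, 152].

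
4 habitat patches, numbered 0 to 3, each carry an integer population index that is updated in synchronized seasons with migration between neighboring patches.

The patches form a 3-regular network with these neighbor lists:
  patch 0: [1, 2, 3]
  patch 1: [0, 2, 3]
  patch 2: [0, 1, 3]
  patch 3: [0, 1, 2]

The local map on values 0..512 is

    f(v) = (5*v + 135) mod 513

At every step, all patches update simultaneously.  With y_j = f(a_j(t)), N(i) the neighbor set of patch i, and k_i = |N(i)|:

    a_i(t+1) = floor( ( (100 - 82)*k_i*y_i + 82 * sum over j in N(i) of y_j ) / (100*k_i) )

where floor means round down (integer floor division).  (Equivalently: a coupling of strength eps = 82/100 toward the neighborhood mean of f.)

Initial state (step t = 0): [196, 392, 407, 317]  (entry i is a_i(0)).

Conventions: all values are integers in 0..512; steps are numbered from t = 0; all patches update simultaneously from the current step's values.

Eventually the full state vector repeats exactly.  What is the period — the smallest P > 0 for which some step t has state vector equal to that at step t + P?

Simulating step by step:
t=0: [196, 392, 407, 317]
t=1: [109, 113, 106, 100]
t=2: [156, 154, 157, 160]
t=3: [406, 407, 405, 404]
t=4: [110, 109, 110, 111]
t=5: [172, 172, 172, 171]
t=6: [480, 480, 480, 481]
t=7: [484, 484, 484, 483]
t=8: [501, 501, 501, 502]
t=9: [76, 76, 76, 75]
t=10: [140, 140, 140, 93]
t=11: [257, 257, 257, 279]
t=12: [424, 424, 424, 413]
t=13: [187, 187, 187, 193]
t=14: [52, 52, 52, 49]
t=15: [390, 390, 390, 392]
t=16: [35, 35, 35, 34]
t=17: [308, 308, 308, 309]
t=18: [137, 137, 137, 136]
t=19: [305, 305, 305, 306]
t=20: [122, 122, 122, 121]
t=21: [230, 230, 230, 231]
t=22: [260, 260, 260, 259]
t=23: [407, 407, 407, 408]
t=24: [119, 119, 119, 118]
t=25: [215, 215, 215, 216]
t=26: [185, 185, 185, 184]
t=27: [32, 32, 32, 33]
t=28: [296, 296, 296, 295]
t=29: [74, 74, 74, 75]
t=30: [506, 506, 506, 505]
t=31: [98, 98, 98, 99]
t=32: [113, 113, 113, 112]
t=33: [185, 185, 185, 186]
t=34: [35, 35, 35, 34]

Answer: 18
Key observation: The state at step 16, [35, 35, 35, 34], reappears at step 34 — and no state repeats earlier — so the cycle the system enters has period 18.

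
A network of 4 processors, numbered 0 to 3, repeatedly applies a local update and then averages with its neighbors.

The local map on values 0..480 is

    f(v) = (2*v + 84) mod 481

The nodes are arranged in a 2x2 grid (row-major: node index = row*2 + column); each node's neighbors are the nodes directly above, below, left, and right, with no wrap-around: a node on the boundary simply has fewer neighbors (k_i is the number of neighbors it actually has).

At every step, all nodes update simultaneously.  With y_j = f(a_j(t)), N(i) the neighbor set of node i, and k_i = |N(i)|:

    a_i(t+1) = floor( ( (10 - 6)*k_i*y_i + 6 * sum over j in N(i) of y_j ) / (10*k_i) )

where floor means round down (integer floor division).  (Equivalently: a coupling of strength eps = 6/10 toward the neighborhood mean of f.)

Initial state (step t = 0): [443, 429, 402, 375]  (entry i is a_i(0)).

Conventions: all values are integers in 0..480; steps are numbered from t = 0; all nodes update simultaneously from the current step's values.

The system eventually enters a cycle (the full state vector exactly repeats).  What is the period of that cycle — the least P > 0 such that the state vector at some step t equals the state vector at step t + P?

Answer: 12
Key observation: The state at step 34, [323, 323, 323, 323], reappears at step 46 — and no state repeats earlier — so the cycle the system enters has period 12.

Derivation:
t=0: [443, 429, 402, 375]
t=1: [263, 292, 271, 401]
t=2: [151, 235, 218, 261]
t=3: [188, 182, 168, 83]
t=4: [444, 392, 381, 360]
t=5: [229, 254, 245, 354]
t=6: [85, 156, 148, 185]
t=7: [334, 370, 364, 414]
t=8: [310, 347, 343, 374]
t=9: [265, 291, 287, 316]
t=10: [161, 184, 181, 202]
t=11: [431, 304, 302, 272]
t=12: [311, 268, 266, 184]
t=13: [172, 258, 257, 263]
t=14: [242, 214, 213, 122]
t=15: [52, 136, 136, 149]
t=16: [288, 313, 313, 366]
t=17: [209, 245, 245, 271]
t=18: [64, 87, 87, 113]
t=19: [239, 259, 259, 278]
t=20: [105, 120, 120, 136]
t=21: [312, 324, 324, 336]
t=22: [241, 251, 251, 260]
t=23: [97, 104, 104, 112]
t=24: [286, 292, 292, 298]
t=25: [182, 187, 187, 191]
t=26: [454, 457, 457, 461]
t=27: [33, 36, 36, 39]
t=28: [153, 156, 156, 158]
t=29: [393, 395, 395, 397]
t=30: [391, 393, 393, 394]
t=31: [387, 388, 388, 389]
t=32: [378, 379, 379, 379]
t=33: [360, 360, 360, 361]
t=34: [323, 323, 323, 323]
t=35: [249, 249, 249, 249]
t=36: [101, 101, 101, 101]
t=37: [286, 286, 286, 286]
t=38: [175, 175, 175, 175]
t=39: [434, 434, 434, 434]
t=40: [471, 471, 471, 471]
t=41: [64, 64, 64, 64]
t=42: [212, 212, 212, 212]
t=43: [27, 27, 27, 27]
t=44: [138, 138, 138, 138]
t=45: [360, 360, 360, 360]
t=46: [323, 323, 323, 323]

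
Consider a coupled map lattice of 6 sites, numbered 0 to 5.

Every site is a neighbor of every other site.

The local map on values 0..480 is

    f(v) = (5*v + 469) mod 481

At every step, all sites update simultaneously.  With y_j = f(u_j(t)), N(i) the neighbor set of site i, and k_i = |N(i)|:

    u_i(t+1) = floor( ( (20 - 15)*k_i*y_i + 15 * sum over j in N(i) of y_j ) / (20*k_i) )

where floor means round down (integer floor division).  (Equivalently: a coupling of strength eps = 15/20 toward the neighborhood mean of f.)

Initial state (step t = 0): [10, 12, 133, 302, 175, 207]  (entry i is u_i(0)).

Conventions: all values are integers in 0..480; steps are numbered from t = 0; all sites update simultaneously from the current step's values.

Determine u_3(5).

Simulating step by step:
t=0: [10, 12, 133, 302, 175, 207]
t=1: [117, 118, 130, 118, 151, 119]
t=2: [130, 130, 136, 130, 147, 131]
t=3: [175, 175, 178, 175, 183, 175]
t=4: [390, 390, 391, 390, 394, 390]
t=5: [17, 17, 18, 17, 19, 17]

Answer: u_3(5) = 17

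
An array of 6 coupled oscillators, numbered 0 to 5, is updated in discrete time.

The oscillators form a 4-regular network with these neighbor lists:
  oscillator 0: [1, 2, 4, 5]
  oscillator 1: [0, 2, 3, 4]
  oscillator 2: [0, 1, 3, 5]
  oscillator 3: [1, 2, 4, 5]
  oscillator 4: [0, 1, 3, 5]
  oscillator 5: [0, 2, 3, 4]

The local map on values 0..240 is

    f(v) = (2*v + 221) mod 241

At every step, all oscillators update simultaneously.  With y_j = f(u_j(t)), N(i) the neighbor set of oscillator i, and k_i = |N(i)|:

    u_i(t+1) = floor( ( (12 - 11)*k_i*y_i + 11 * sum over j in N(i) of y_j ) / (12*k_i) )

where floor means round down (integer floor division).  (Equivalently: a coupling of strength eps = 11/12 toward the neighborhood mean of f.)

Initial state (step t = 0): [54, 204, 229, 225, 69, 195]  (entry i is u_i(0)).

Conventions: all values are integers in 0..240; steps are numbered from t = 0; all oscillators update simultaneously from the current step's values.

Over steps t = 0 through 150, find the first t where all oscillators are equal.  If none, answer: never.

Simulating step by step:
t=0: [54, 204, 229, 225, 69, 195]  (not all equal)
t=1: [142, 147, 143, 151, 136, 146]  (not all equal)
t=2: [24, 25, 31, 26, 30, 25]  (not all equal)
t=3: [34, 35, 31, 35, 30, 35]  (not all equal)
t=4: [45, 45, 48, 45, 48, 45]  (not all equal)
t=5: [72, 72, 70, 72, 70, 72]  (not all equal)
t=6: [122, 122, 123, 122, 123, 122]  (not all equal)
t=7: [224, 224, 224, 224, 224, 224]  (all equal)

Answer: 7
Key observation: Synchronization is absorbing here: once all oscillators are equal they stay equal, and step 7 is the first all-equal step.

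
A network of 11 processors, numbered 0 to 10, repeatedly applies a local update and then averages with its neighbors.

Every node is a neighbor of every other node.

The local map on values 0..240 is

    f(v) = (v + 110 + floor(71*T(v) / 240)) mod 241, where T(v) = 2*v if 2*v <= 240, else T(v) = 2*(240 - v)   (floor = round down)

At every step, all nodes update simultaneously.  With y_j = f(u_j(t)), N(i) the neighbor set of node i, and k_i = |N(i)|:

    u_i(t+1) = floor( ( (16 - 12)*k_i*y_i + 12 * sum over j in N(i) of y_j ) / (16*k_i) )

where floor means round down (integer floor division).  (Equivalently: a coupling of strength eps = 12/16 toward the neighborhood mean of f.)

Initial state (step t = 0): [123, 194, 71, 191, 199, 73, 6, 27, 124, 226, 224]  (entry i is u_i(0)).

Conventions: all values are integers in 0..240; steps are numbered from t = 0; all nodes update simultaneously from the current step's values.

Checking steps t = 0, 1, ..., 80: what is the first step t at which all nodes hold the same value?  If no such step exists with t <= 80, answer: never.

Simulating step by step:
t=0: [123, 194, 71, 191, 199, 73, 6, 27, 124, 226, 224]  (not all equal)
t=1: [109, 114, 137, 114, 114, 138, 119, 125, 109, 116, 116]  (not all equal)
t=2: [51, 53, 56, 53, 53, 56, 54, 55, 51, 53, 53]  (not all equal)
t=3: [194, 194, 195, 194, 194, 195, 194, 195, 194, 194, 194]  (not all equal)
t=4: [90, 90, 90, 90, 90, 90, 90, 90, 90, 90, 90]  (all equal)

Answer: 4
Key observation: Synchronization is absorbing here: once all nodes are equal they stay equal, and step 4 is the first all-equal step.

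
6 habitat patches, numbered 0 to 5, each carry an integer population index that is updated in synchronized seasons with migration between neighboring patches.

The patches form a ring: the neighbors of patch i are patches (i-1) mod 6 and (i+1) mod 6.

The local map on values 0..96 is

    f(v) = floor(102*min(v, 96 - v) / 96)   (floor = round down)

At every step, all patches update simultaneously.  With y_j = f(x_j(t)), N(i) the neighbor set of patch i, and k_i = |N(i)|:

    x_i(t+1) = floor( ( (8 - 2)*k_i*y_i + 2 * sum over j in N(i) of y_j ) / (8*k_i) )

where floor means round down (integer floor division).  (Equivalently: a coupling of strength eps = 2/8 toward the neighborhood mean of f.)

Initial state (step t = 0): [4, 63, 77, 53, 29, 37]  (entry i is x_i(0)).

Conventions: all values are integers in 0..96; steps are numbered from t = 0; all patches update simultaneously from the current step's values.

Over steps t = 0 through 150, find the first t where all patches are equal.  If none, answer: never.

Simulating step by step:
t=0: [4, 63, 77, 53, 29, 37]  (not all equal)
t=1: [12, 29, 25, 40, 33, 33]  (not all equal)
t=2: [17, 27, 28, 39, 35, 32]  (not all equal)
t=3: [21, 26, 30, 39, 37, 32]  (not all equal)
t=4: [24, 26, 31, 39, 38, 33]  (not all equal)
t=5: [26, 27, 32, 39, 39, 34]  (not all equal)
t=6: [28, 28, 34, 40, 40, 35]  (not all equal)
t=7: [30, 29, 35, 41, 41, 36]  (not all equal)
t=8: [31, 31, 36, 42, 42, 37]  (not all equal)
t=9: [32, 32, 38, 43, 43, 38]  (not all equal)
t=10: [34, 34, 39, 44, 44, 39]  (not all equal)
t=11: [36, 36, 41, 45, 45, 41]  (not all equal)
t=12: [38, 38, 42, 46, 46, 42]  (not all equal)
t=13: [40, 40, 44, 47, 47, 44]  (not all equal)
t=14: [42, 42, 45, 48, 48, 45]  (not all equal)
t=15: [44, 44, 47, 50, 50, 47]  (not all equal)
t=16: [46, 46, 48, 48, 48, 48]  (not all equal)
t=17: [48, 48, 50, 51, 51, 50]  (not all equal)
t=18: [50, 50, 48, 47, 47, 48]  (not all equal)
t=19: [48, 48, 50, 49, 49, 50]  (not all equal)
t=20: [50, 50, 48, 48, 48, 48]  (not all equal)
t=21: [48, 48, 50, 51, 51, 50]  (not all equal)

Answer: never
Key observation: The state at step 17 reappears at step 21 — the system is in a cycle of period 4 from step 17 on.  No step 0..21 is synchronized, and the cycle repeats forever, so no step up to 150 (or ever) has all patches equal.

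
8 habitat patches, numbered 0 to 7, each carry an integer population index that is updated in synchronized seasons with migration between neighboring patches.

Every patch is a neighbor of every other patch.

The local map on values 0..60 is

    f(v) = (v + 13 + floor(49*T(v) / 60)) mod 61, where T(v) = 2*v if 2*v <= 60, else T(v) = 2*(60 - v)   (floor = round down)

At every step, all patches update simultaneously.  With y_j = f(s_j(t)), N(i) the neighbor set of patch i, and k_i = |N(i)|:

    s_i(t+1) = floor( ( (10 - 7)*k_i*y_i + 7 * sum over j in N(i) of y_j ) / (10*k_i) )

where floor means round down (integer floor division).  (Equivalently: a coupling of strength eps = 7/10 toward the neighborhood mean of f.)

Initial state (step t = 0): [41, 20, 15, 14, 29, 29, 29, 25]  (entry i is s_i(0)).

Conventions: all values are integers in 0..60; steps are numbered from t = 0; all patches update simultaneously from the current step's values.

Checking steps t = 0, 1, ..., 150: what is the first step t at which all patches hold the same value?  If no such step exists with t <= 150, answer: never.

Simulating step by step:
t=0: [41, 20, 15, 14, 29, 29, 29, 25]  (not all equal)
t=1: [27, 23, 33, 32, 28, 28, 28, 26]  (not all equal)
t=2: [23, 21, 24, 24, 23, 23, 23, 22]  (not all equal)
t=3: [11, 10, 12, 12, 11, 11, 11, 11]  (not all equal)
t=4: [41, 41, 42, 42, 41, 41, 41, 41]  (not all equal)
t=5: [23, 23, 23, 23, 23, 23, 23, 23]  (all equal)

Answer: 5
Key observation: Synchronization is absorbing here: once all patches are equal they stay equal, and step 5 is the first all-equal step.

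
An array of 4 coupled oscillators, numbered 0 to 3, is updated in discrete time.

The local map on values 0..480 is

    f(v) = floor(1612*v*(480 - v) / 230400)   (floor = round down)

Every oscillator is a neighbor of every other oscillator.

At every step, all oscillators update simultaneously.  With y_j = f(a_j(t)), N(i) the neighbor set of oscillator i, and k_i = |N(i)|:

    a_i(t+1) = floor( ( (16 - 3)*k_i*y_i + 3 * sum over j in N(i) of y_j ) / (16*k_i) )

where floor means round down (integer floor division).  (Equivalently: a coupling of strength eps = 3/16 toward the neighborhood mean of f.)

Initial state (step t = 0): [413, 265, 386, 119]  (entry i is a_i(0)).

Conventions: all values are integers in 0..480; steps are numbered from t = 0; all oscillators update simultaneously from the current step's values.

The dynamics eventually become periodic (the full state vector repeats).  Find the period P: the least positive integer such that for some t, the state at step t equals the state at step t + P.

Answer: 2
Key observation: The state at step 12, [400, 400, 400, 400], reappears at step 14 — and no state repeats earlier — so the cycle the system enters has period 2.

Derivation:
t=0: [413, 265, 386, 119]
t=1: [216, 370, 261, 296]
t=2: [389, 304, 390, 377]
t=3: [256, 351, 254, 274]
t=4: [395, 331, 395, 390]
t=5: [241, 324, 241, 249]
t=6: [398, 362, 398, 398]
t=7: [232, 284, 232, 232]
t=8: [401, 391, 401, 401]
t=9: [222, 238, 222, 222]
t=10: [400, 401, 400, 400]
t=11: [222, 221, 222, 222]
t=12: [400, 400, 400, 400]
t=13: [223, 223, 223, 223]
t=14: [400, 400, 400, 400]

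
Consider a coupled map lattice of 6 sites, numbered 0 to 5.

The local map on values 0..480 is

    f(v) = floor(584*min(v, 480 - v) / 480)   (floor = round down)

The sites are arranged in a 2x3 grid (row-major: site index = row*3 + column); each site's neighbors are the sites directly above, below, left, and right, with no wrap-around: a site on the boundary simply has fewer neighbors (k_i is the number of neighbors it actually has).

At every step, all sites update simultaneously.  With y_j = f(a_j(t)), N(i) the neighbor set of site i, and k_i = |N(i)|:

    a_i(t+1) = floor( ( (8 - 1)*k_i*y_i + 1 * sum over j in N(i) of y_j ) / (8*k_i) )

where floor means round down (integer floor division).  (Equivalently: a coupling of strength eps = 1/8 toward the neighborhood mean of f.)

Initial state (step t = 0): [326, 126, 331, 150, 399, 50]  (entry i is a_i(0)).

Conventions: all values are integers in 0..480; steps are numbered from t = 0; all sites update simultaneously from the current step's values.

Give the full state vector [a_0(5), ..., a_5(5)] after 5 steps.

Simulating step by step:
t=0: [326, 126, 331, 150, 399, 50]
t=1: [184, 153, 171, 177, 102, 69]
t=2: [220, 185, 198, 209, 128, 93]
t=3: [263, 224, 231, 248, 160, 123]
t=4: [265, 268, 272, 275, 199, 160]
t=5: [260, 256, 249, 249, 240, 200]

Answer: [260, 256, 249, 249, 240, 200]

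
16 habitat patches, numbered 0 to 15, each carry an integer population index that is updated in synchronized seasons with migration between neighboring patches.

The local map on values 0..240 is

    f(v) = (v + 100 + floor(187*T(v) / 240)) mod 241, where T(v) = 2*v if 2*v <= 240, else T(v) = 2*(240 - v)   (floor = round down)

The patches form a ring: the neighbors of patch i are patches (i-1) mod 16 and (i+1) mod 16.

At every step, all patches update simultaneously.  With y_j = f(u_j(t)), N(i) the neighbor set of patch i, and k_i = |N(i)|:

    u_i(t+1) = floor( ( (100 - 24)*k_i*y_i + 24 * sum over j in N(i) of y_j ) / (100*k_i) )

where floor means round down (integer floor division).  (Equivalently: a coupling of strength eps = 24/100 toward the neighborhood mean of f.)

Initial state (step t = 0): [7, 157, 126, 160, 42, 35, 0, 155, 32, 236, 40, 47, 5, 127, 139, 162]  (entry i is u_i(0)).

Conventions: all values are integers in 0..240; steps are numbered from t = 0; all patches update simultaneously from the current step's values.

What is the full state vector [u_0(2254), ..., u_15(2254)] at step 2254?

Answer: [149, 149, 149, 149, 149, 149, 149, 149, 149, 149, 149, 149, 149, 149, 149, 149]
Key observation: The state at step 8, [149, 149, 149, 149, 149, 149, 149, 149, 149, 149, 149, 149, 149, 149, 149, 149], reappears at step 9: the system is in a cycle of period 1 from step 8 on.  Therefore the state at step 2254 equals the state at step 8 + ((2254 - 8) mod 1) = 8, which is [149, 149, 149, 149, 149, 149, 149, 149, 149, 149, 149, 149, 149, 149, 149, 149].

Derivation:
t=0: [7, 157, 126, 160, 42, 35, 0, 155, 32, 236, 40, 47, 5, 127, 139, 162]
t=1: [123, 143, 157, 152, 197, 180, 116, 144, 167, 122, 192, 204, 130, 155, 154, 140]
t=2: [161, 153, 146, 144, 127, 133, 151, 150, 143, 156, 128, 124, 153, 147, 147, 154]
t=3: [143, 147, 150, 153, 160, 157, 149, 149, 151, 147, 159, 160, 149, 149, 149, 146]
t=4: [152, 150, 148, 146, 143, 145, 148, 148, 148, 149, 144, 143, 148, 149, 149, 151]
t=5: [148, 149, 150, 151, 152, 151, 150, 150, 149, 149, 151, 152, 150, 149, 148, 148]
t=6: [149, 149, 148, 148, 148, 148, 148, 149, 149, 148, 148, 148, 148, 149, 149, 150]
t=7: [149, 149, 149, 150, 150, 150, 149, 149, 149, 149, 150, 150, 149, 149, 149, 149]
t=8: [149, 149, 149, 149, 149, 149, 149, 149, 149, 149, 149, 149, 149, 149, 149, 149]
t=9: [149, 149, 149, 149, 149, 149, 149, 149, 149, 149, 149, 149, 149, 149, 149, 149]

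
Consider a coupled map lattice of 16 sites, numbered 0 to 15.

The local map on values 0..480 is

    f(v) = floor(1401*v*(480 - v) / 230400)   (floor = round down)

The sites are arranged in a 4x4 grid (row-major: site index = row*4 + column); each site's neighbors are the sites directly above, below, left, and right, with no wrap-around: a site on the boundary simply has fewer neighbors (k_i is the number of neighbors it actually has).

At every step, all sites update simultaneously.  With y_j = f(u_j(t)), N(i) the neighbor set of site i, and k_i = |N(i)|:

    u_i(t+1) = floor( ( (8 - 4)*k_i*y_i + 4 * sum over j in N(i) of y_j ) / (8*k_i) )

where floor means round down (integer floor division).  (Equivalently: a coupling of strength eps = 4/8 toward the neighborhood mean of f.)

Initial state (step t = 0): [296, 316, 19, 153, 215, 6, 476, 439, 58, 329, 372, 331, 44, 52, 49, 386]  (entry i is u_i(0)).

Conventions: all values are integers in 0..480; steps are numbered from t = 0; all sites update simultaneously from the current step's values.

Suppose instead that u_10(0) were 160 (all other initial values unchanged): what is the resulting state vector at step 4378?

Answer: [315, 315, 315, 315, 315, 315, 315, 315, 315, 315, 315, 315, 316, 316, 316, 316]
Key observation: The state at step 13, [316, 316, 316, 316, 316, 316, 316, 316, 315, 315, 315, 315, 315, 315, 315, 315], reappears at step 15: the system is in a cycle of period 2 from step 13 on.  Therefore the state at step 4378 equals the state at step 13 + ((4378 - 13) mod 2) = 14, which is [315, 315, 315, 315, 315, 315, 315, 315, 315, 315, 315, 315, 316, 316, 316, 316].

Derivation:
t=0: [296, 316, 19, 153, 215, 6, 476, 439, 58, 329, 160, 331, 44, 52, 49, 386]
t=1: [330, 224, 131, 192, 255, 130, 66, 156, 201, 227, 248, 256, 128, 158, 175, 216]
t=2: [324, 316, 280, 314, 326, 289, 234, 295, 332, 333, 322, 341, 299, 312, 329, 341]
t=3: [308, 321, 333, 325, 309, 325, 339, 324, 304, 306, 309, 298, 318, 313, 303, 291]
t=4: [318, 309, 299, 304, 319, 308, 298, 307, 322, 320, 319, 324, 317, 318, 325, 330]
t=5: [314, 321, 327, 325, 313, 320, 325, 321, 310, 312, 312, 309, 312, 311, 307, 303]
t=6: [314, 310, 305, 306, 316, 311, 308, 310, 318, 317, 317, 319, 318, 319, 321, 323]
t=7: [316, 319, 322, 322, 315, 318, 320, 319, 313, 314, 314, 313, 312, 312, 310, 309]
t=8: [314, 312, 309, 309, 315, 313, 311, 312, 316, 316, 316, 316, 317, 318, 319, 319]
t=9: [316, 318, 320, 320, 316, 317, 318, 318, 315, 315, 315, 315, 314, 313, 312, 312]
t=10: [314, 313, 311, 311, 315, 314, 313, 313, 315, 315, 315, 315, 316, 316, 317, 317]
t=11: [316, 317, 318, 318, 316, 316, 317, 317, 315, 315, 315, 315, 315, 315, 314, 314]
t=12: [314, 314, 313, 313, 315, 314, 314, 314, 315, 315, 315, 315, 316, 316, 316, 316]
t=13: [316, 316, 316, 316, 316, 316, 316, 316, 315, 315, 315, 315, 315, 315, 315, 315]
t=14: [315, 315, 315, 315, 315, 315, 315, 315, 315, 315, 315, 315, 316, 316, 316, 316]
t=15: [316, 316, 316, 316, 316, 316, 316, 316, 315, 315, 315, 315, 315, 315, 315, 315]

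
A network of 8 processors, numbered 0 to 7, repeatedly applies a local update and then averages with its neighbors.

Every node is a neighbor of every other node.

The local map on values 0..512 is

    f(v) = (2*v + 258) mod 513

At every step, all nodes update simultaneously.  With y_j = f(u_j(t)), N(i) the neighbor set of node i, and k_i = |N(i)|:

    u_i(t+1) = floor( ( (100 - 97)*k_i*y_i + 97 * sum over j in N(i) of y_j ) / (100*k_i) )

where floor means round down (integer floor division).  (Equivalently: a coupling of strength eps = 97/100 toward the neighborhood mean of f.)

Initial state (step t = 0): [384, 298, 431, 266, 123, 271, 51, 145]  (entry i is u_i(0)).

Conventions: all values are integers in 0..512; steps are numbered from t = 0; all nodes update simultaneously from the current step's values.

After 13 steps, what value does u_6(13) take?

Simulating step by step:
t=0: [384, 298, 431, 266, 123, 271, 51, 145]
t=1: [263, 225, 252, 232, 208, 231, 223, 259]
t=2: [212, 220, 214, 219, 224, 219, 221, 213]
t=3: [181, 180, 181, 180, 179, 180, 179, 181]
t=4: [105, 105, 105, 105, 105, 105, 105, 105]
t=5: [468, 468, 468, 468, 468, 468, 468, 468]
t=6: [168, 168, 168, 168, 168, 168, 168, 168]
t=7: [81, 81, 81, 81, 81, 81, 81, 81]
t=8: [420, 420, 420, 420, 420, 420, 420, 420]
t=9: [72, 72, 72, 72, 72, 72, 72, 72]
t=10: [402, 402, 402, 402, 402, 402, 402, 402]
t=11: [36, 36, 36, 36, 36, 36, 36, 36]
t=12: [330, 330, 330, 330, 330, 330, 330, 330]
t=13: [405, 405, 405, 405, 405, 405, 405, 405]

Answer: u_6(13) = 405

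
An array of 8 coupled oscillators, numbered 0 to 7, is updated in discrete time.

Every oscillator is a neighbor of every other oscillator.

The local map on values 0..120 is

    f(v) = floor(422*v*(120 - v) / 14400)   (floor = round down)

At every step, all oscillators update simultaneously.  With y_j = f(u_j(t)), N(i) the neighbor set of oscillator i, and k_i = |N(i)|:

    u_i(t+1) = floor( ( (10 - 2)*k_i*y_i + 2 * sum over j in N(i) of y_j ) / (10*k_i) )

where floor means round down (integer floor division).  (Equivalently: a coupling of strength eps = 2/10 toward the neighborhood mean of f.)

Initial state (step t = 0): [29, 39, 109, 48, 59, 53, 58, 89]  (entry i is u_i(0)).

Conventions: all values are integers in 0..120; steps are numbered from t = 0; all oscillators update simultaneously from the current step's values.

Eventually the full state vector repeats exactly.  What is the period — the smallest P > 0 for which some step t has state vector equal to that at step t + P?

Simulating step by step:
t=0: [29, 39, 109, 48, 59, 53, 58, 89]
t=1: [79, 90, 46, 97, 100, 100, 100, 81]
t=2: [89, 78, 93, 67, 61, 61, 61, 88]
t=3: [83, 95, 77, 101, 102, 102, 102, 84]
t=4: [84, 69, 90, 59, 56, 56, 56, 83]
t=5: [90, 101, 83, 103, 103, 103, 103, 90]
t=6: [75, 57, 83, 53, 53, 53, 53, 75]
t=7: [98, 104, 91, 103, 103, 103, 103, 98]
t=8: [61, 50, 72, 52, 52, 52, 52, 61]
t=9: [104, 102, 101, 103, 103, 103, 103, 104]
t=10: [48, 52, 54, 51, 51, 51, 51, 48]
t=11: [101, 102, 103, 102, 102, 102, 102, 101]
t=12: [55, 53, 51, 53, 53, 53, 53, 55]
t=13: [103, 103, 103, 103, 103, 103, 103, 103]
t=14: [51, 51, 51, 51, 51, 51, 51, 51]
t=15: [103, 103, 103, 103, 103, 103, 103, 103]

Answer: 2
Key observation: The state at step 13, [103, 103, 103, 103, 103, 103, 103, 103], reappears at step 15 — and no state repeats earlier — so the cycle the system enters has period 2.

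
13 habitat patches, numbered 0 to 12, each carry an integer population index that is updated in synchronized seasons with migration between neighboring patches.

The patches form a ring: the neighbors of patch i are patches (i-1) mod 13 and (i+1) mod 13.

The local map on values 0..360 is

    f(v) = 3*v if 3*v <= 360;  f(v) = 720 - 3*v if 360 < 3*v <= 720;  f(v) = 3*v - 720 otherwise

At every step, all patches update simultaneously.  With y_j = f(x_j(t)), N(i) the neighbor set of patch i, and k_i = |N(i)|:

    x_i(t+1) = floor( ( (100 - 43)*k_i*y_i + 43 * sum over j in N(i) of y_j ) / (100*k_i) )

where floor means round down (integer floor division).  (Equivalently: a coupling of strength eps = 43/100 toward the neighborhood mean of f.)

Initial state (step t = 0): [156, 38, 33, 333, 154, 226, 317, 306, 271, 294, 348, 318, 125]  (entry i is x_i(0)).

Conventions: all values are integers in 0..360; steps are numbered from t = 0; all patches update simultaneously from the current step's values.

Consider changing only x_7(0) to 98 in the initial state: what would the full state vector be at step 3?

Simulating step by step:
t=0: [156, 38, 33, 333, 154, 226, 317, 98, 271, 294, 348, 318, 125]
t=1: [242, 140, 140, 235, 216, 129, 203, 237, 151, 181, 269, 277, 301]
t=2: [107, 236, 238, 88, 115, 229, 136, 86, 192, 177, 111, 121, 129]
t=3: [257, 77, 62, 225, 260, 160, 240, 245, 178, 210, 307, 346, 335]

Answer: [257, 77, 62, 225, 260, 160, 240, 245, 178, 210, 307, 346, 335]
Key observation: This trace re-runs the system from the modified initial state.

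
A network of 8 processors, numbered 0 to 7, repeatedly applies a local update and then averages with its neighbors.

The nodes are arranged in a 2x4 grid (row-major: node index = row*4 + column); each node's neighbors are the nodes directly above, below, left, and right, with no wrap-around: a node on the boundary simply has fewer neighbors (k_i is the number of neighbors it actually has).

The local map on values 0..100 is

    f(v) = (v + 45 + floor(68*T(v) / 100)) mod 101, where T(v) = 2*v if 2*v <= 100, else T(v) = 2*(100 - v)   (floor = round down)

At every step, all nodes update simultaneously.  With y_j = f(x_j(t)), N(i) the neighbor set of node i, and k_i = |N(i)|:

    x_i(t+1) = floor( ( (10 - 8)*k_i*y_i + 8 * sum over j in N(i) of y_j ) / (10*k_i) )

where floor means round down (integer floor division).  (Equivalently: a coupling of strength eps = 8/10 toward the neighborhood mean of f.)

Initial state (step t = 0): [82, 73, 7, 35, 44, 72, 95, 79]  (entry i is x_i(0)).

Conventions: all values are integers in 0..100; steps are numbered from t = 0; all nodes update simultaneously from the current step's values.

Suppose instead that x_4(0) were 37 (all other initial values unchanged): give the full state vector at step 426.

Simulating step by step:
t=0: [82, 73, 7, 35, 37, 72, 95, 79]
t=1: [43, 54, 45, 50, 47, 45, 53, 38]
t=2: [54, 50, 58, 45, 48, 56, 47, 55]
t=3: [59, 59, 56, 57, 59, 57, 58, 53]
t=4: [58, 58, 58, 59, 58, 58, 59, 59]
t=5: [59, 59, 58, 58, 59, 58, 58, 58]
t=6: [58, 58, 58, 59, 58, 58, 59, 59]

Answer: [58, 58, 58, 59, 58, 58, 59, 59]
Key observation: The state at step 4, [58, 58, 58, 59, 58, 58, 59, 59], reappears at step 6: the system is in a cycle of period 2 from step 4 on.  Therefore the state at step 426 equals the state at step 4 + ((426 - 4) mod 2) = 4, which is [58, 58, 58, 59, 58, 58, 59, 59].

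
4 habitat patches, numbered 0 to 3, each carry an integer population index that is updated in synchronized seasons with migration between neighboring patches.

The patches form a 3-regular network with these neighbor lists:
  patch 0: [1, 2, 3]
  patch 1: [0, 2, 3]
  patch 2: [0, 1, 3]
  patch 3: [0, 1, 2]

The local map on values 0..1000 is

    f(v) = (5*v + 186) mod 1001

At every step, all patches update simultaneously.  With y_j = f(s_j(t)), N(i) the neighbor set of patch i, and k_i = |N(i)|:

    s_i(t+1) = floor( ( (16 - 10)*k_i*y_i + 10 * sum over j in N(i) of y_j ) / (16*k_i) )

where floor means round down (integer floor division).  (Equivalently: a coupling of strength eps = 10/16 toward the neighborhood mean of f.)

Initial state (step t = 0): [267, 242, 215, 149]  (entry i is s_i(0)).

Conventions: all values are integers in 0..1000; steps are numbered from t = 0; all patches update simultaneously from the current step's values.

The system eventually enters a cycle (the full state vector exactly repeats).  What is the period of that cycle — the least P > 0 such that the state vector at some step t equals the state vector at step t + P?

Simulating step by step:
t=0: [267, 242, 215, 149]
t=1: [525, 504, 482, 593]
t=2: [604, 587, 568, 494]
t=3: [241, 227, 211, 316]
t=4: [422, 410, 397, 484]
t=5: [320, 310, 299, 371]
t=6: [597, 588, 579, 472]
t=7: [218, 210, 203, 280]
t=8: [315, 308, 303, 367]
t=9: [585, 580, 575, 462]
t=10: [172, 168, 164, 237]
t=11: [100, 96, 93, 154]
t=12: [730, 727, 724, 775]
t=13: [661, 659, 656, 532]
t=14: [554, 553, 550, 614]
t=15: [802, 801, 799, 685]
t=16: [274, 273, 272, 343]
t=17: [623, 622, 622, 681]
t=18: [356, 355, 355, 404]
t=19: [804, 803, 803, 677]
t=20: [276, 275, 275, 337]
t=21: [626, 625, 625, 677]
t=22: [364, 363, 363, 406]
t=23: [462, 628, 628, 497]
t=24: [459, 430, 430, 488]
t=25: [448, 424, 424, 472]
t=26: [399, 379, 379, 419]
t=27: [158, 141, 141, 174]
t=28: [748, 734, 734, 595]
t=29: [734, 722, 722, 606]
t=30: [694, 684, 684, 588]
t=31: [521, 513, 513, 433]
t=32: [680, 674, 674, 607]
t=33: [494, 489, 489, 433]
t=34: [580, 575, 575, 529]
t=35: [228, 223, 223, 352]
t=36: [443, 439, 439, 547]
t=37: [499, 495, 495, 585]
t=38: [551, 548, 548, 456]
t=39: [833, 831, 831, 754]
t=40: [469, 467, 467, 570]
t=41: [421, 419, 419, 338]
t=42: [406, 405, 405, 504]
t=43: [314, 313, 313, 395]
t=44: [628, 627, 627, 529]
t=45: [426, 425, 425, 510]
t=46: [399, 398, 398, 469]
t=47: [249, 249, 249, 308]
t=48: [491, 491, 491, 540]
t=49: [690, 690, 690, 730]
t=50: [674, 674, 674, 708]
t=51: [588, 588, 588, 616]
t=52: [152, 152, 152, 175]
t=53: [761, 761, 761, 613]
t=54: [833, 833, 833, 710]
t=55: [427, 427, 427, 491]
t=56: [385, 385, 385, 439]
t=57: [165, 165, 165, 210]
t=58: [56, 56, 56, 94]
t=59: [505, 505, 505, 537]
t=60: [742, 742, 742, 769]
t=61: [712, 712, 712, 568]
t=62: [593, 593, 593, 473]
t=63: [231, 231, 231, 298]
t=64: [409, 409, 409, 465]
t=65: [287, 287, 287, 334]
t=66: [668, 668, 668, 708]
t=67: [564, 564, 564, 598]
t=68: [38, 38, 38, 66]
t=69: [405, 405, 405, 428]
t=70: [232, 232, 232, 252]
t=71: [365, 365, 365, 382]
t=72: [26, 26, 26, 40]
t=73: [330, 330, 330, 342]
t=74: [847, 847, 847, 857]
t=75: [427, 427, 427, 435]
t=76: [327, 327, 327, 334]
t=77: [827, 827, 827, 833]
t=78: [323, 323, 323, 328]
t=79: [805, 805, 805, 809]
t=80: [211, 211, 211, 214]
t=81: [243, 243, 243, 245]
t=82: [402, 402, 402, 403]
t=83: [195, 195, 195, 195]
t=84: [160, 160, 160, 160]
t=85: [986, 986, 986, 986]
t=86: [111, 111, 111, 111]
t=87: [741, 741, 741, 741]
t=88: [888, 888, 888, 888]
t=89: [622, 622, 622, 622]
t=90: [293, 293, 293, 293]
t=91: [650, 650, 650, 650]
t=92: [433, 433, 433, 433]
t=93: [349, 349, 349, 349]
t=94: [930, 930, 930, 930]
t=95: [832, 832, 832, 832]
t=96: [342, 342, 342, 342]
t=97: [895, 895, 895, 895]
t=98: [657, 657, 657, 657]
t=99: [468, 468, 468, 468]
t=100: [524, 524, 524, 524]
t=101: [804, 804, 804, 804]
t=102: [202, 202, 202, 202]
t=103: [195, 195, 195, 195]

Answer: 20
Key observation: The state at step 83, [195, 195, 195, 195], reappears at step 103 — and no state repeats earlier — so the cycle the system enters has period 20.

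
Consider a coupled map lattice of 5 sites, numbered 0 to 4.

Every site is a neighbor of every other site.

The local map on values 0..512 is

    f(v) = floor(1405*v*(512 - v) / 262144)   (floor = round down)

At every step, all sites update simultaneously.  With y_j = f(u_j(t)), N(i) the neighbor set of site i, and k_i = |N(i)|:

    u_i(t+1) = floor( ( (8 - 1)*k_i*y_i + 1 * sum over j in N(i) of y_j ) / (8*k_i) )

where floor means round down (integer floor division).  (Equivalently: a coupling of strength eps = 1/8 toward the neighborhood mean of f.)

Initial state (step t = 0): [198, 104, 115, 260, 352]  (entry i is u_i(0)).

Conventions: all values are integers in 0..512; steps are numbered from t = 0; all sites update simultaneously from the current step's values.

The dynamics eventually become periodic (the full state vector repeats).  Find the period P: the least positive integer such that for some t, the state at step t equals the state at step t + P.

Simulating step by step:
t=0: [198, 104, 115, 260, 352]
t=1: [326, 237, 251, 341, 299]
t=2: [325, 346, 348, 315, 340]
t=3: [323, 308, 306, 329, 313]
t=4: [327, 335, 336, 323, 332]
t=5: [323, 317, 316, 326, 320]
t=6: [327, 330, 330, 324, 328]
t=7: [323, 321, 321, 325, 323]
t=8: [327, 327, 327, 325, 327]
t=9: [324, 324, 324, 324, 324]
t=10: [326, 326, 326, 326, 326]
t=11: [324, 324, 324, 324, 324]

Answer: 2
Key observation: The state at step 9, [324, 324, 324, 324, 324], reappears at step 11 — and no state repeats earlier — so the cycle the system enters has period 2.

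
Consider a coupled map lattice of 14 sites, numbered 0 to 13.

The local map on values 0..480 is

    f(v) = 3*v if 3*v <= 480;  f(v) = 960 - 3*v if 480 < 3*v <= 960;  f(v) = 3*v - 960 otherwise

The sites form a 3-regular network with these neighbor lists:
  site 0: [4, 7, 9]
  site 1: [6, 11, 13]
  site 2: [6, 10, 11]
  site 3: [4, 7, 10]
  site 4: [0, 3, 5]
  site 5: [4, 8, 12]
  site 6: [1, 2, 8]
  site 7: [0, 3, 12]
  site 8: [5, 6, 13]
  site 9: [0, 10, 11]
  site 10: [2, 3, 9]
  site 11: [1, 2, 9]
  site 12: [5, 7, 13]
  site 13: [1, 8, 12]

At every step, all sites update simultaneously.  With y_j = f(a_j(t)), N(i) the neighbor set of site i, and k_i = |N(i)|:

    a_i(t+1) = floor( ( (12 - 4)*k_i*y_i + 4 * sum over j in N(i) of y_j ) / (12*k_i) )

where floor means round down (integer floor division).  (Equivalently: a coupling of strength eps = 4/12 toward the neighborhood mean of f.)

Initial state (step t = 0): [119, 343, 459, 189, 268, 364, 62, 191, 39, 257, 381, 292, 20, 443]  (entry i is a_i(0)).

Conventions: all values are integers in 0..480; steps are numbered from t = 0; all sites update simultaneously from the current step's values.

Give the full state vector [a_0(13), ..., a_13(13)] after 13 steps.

Simulating step by step:
t=0: [119, 343, 459, 189, 268, 364, 62, 191, 39, 257, 381, 292, 20, 443]
t=1: [319, 117, 328, 342, 202, 125, 191, 348, 154, 195, 233, 131, 138, 273]
t=2: [92, 336, 131, 121, 285, 386, 351, 109, 408, 323, 225, 345, 342, 230]
t=3: [233, 80, 312, 321, 163, 180, 140, 296, 238, 76, 275, 100, 132, 222]
t=4: [259, 272, 111, 77, 390, 403, 336, 121, 290, 229, 118, 254, 351, 294]
t=5: [216, 132, 288, 257, 213, 209, 95, 298, 101, 263, 329, 215, 138, 88]
t=6: [270, 360, 133, 172, 306, 337, 278, 145, 300, 186, 68, 283, 349, 299]
t=7: [197, 113, 315, 371, 99, 55, 148, 365, 66, 319, 274, 176, 119, 71]
t=8: [294, 347, 122, 165, 274, 204, 357, 187, 223, 106, 111, 327, 295, 241]
t=9: [147, 95, 295, 406, 191, 288, 156, 334, 271, 260, 349, 99, 159, 207]
t=10: [361, 312, 144, 229, 346, 176, 368, 158, 198, 211, 115, 258, 371, 327]
t=11: [179, 55, 363, 281, 144, 354, 187, 377, 310, 290, 344, 211, 205, 74]
t=12: [359, 215, 174, 153, 359, 157, 302, 212, 100, 151, 85, 260, 285, 208]
t=13: [177, 273, 346, 383, 194, 372, 153, 291, 295, 363, 320, 254, 195, 304]

Answer: [177, 273, 346, 383, 194, 372, 153, 291, 295, 363, 320, 254, 195, 304]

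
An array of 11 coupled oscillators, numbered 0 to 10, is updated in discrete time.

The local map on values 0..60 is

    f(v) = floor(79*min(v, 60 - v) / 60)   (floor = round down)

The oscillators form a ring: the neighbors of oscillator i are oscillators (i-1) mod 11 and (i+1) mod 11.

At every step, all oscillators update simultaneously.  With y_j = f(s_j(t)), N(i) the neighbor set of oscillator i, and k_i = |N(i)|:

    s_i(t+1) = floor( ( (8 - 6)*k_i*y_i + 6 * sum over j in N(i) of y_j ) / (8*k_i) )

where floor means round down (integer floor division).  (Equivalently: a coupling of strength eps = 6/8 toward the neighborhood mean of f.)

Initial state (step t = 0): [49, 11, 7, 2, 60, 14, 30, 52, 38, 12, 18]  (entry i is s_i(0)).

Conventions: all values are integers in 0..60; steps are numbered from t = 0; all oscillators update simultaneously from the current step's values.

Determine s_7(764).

Simulating step by step:
t=0: [49, 11, 7, 2, 60, 14, 30, 52, 38, 12, 18]
t=1: [17, 12, 8, 3, 7, 19, 20, 27, 16, 22, 16]
t=2: [19, 15, 9, 7, 12, 19, 29, 26, 28, 22, 24]
t=3: [25, 18, 13, 12, 16, 26, 31, 36, 32, 32, 27]
t=4: [29, 24, 18, 18, 23, 30, 33, 35, 34, 35, 34]
t=5: [33, 30, 26, 25, 30, 34, 35, 33, 32, 33, 34]
t=6: [36, 35, 35, 35, 34, 35, 33, 34, 35, 35, 34]
t=7: [32, 31, 32, 32, 32, 33, 33, 33, 32, 32, 32]
t=8: [36, 36, 36, 36, 35, 35, 35, 35, 35, 36, 36]
t=9: [31, 31, 31, 31, 31, 32, 32, 32, 31, 31, 31]
t=10: [38, 38, 38, 38, 37, 36, 36, 36, 37, 38, 38]
t=11: [28, 28, 28, 28, 29, 30, 31, 30, 29, 28, 28]
t=12: [36, 36, 36, 36, 37, 38, 38, 38, 37, 36, 36]
t=13: [31, 31, 31, 30, 29, 28, 28, 28, 29, 30, 31]
t=14: [38, 38, 38, 38, 37, 36, 36, 36, 37, 38, 38]

Answer: s_7(764) = 38
Key observation: The state at step 10, [38, 38, 38, 38, 37, 36, 36, 36, 37, 38, 38], reappears at step 14: the system is in a cycle of period 4 from step 10 on.  Therefore the state at step 764 equals the state at step 10 + ((764 - 10) mod 4) = 12, which is [36, 36, 36, 36, 37, 38, 38, 38, 37, 36, 36].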